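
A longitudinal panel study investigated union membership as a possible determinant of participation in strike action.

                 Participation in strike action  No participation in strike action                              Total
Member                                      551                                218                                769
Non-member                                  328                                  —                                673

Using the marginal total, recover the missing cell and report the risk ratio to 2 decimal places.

1.47

The missing cell is in the unexposed row: 673 − 328 = 345.
So a = 551, b = 218, c = 328, d = 345.
RR = [a/(a+b)] / [c/(c+d)] = (551/769) / (328/673) = 0.71651/0.48737 = 1.47017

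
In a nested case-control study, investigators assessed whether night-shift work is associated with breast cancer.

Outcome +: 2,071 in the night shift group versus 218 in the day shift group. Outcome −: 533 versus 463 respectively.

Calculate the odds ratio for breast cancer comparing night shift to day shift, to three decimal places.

From the description: a = 2071, b = 533, c = 218, d = 463.
OR = (a·d)/(b·c) = (2071 × 463) / (533 × 218) = 958873 / 116194 = 8.25235
The odds of breast cancer are about 8.25 times as high in the night shift group.

8.252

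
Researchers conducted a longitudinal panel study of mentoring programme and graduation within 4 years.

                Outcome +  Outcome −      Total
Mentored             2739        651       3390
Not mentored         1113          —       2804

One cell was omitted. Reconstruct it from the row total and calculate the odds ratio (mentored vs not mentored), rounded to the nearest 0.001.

6.392

The missing cell is in the unexposed row: 2804 − 1113 = 1691.
So a = 2739, b = 651, c = 1113, d = 1691.
OR = (a·d)/(b·c) = (2739 × 1691) / (651 × 1113) = 4631649 / 724563 = 6.39233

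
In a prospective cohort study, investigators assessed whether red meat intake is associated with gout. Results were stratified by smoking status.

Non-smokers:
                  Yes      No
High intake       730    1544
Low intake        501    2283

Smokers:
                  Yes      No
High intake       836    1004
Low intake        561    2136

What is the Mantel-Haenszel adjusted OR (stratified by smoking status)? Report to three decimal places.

2.610

OR_MH = Σ(aᵢdᵢ/nᵢ) / Σ(bᵢcᵢ/nᵢ), where nᵢ is the stratum total.
Stratum 1 (Non-smokers): n = 5058; a·d/n = 730·2283/5058 = 329.4958; b·c/n = 1544·501/5058 = 152.9348
Stratum 2 (Smokers): n = 4537; a·d/n = 836·2136/4537 = 393.5852; b·c/n = 1004·561/4537 = 124.1446
OR_MH = (329.4958 + 393.5852) / (152.9348 + 124.1446) = 723.0810 / 277.0793 = 2.60965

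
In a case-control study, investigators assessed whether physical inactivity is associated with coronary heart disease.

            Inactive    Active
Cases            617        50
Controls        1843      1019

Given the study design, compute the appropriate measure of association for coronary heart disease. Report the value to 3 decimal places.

Reading the table with exposure as columns: a = 617 (Inactive, case), b = 1843 (Inactive, non-case), c = 50 (Active, case), d = 1019.
This is a case-control study: participants were sampled on outcome status, so risks in the source population cannot be estimated directly — relative risk is not valid here. The odds ratio is the appropriate measure.
OR = (a·d)/(b·c) = (617 × 1019) / (1843 × 50) = 628723 / 92150 = 6.82282

6.823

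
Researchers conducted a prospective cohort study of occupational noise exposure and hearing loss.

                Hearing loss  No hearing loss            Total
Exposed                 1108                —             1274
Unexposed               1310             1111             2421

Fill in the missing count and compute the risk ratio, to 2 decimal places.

The missing cell is in the exposed row: 1274 − 1108 = 166.
So a = 1108, b = 166, c = 1310, d = 1111.
RR = [a/(a+b)] / [c/(c+d)] = (1108/1274) / (1310/2421) = 0.86970/0.54110 = 1.60729

1.61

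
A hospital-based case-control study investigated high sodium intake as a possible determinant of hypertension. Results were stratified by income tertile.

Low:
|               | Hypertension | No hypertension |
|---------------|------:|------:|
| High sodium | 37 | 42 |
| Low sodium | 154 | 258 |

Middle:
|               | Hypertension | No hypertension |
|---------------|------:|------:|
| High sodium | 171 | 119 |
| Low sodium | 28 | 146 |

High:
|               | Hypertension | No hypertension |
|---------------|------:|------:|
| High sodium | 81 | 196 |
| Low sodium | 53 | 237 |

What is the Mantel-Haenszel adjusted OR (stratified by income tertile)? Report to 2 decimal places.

OR_MH = Σ(aᵢdᵢ/nᵢ) / Σ(bᵢcᵢ/nᵢ), where nᵢ is the stratum total.
Stratum 1 (Low): n = 491; a·d/n = 37·258/491 = 19.4420; b·c/n = 42·154/491 = 13.1731
Stratum 2 (Middle): n = 464; a·d/n = 171·146/464 = 53.8060; b·c/n = 119·28/464 = 7.1810
Stratum 3 (High): n = 567; a·d/n = 81·237/567 = 33.8571; b·c/n = 196·53/567 = 18.3210
OR_MH = (19.4420 + 53.8060 + 33.8571) / (13.1731 + 7.1810 + 18.3210) = 107.1051 / 38.6751 = 2.76935

2.77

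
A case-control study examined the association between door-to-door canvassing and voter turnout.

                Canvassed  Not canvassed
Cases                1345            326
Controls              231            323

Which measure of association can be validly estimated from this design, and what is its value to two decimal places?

5.77

Reading the table with exposure as columns: a = 1345 (Canvassed, case), b = 231 (Canvassed, non-case), c = 326 (Not canvassed, case), d = 323.
This is a case-control study: participants were sampled on outcome status, so risks in the source population cannot be estimated directly — relative risk is not valid here. The odds ratio is the appropriate measure.
OR = (a·d)/(b·c) = (1345 × 323) / (231 × 326) = 434435 / 75306 = 5.76893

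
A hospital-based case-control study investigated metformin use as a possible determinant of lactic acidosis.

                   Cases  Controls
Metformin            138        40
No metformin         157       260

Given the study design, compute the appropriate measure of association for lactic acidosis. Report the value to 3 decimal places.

Cells: a = 138, b = 40, c = 157, d = 260.
This is a hospital-based case-control study: participants were sampled on outcome status, so risks in the source population cannot be estimated directly — relative risk is not valid here. The odds ratio is the appropriate measure.
OR = (a·d)/(b·c) = (138 × 260) / (40 × 157) = 35880 / 6280 = 5.71338

5.713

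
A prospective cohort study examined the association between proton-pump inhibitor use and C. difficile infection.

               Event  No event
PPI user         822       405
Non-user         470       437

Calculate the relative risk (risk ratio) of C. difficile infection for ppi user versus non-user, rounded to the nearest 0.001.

1.293

Cells: a = 822, b = 405, c = 470, d = 437.
Risk in exposed = 822/1227 = 0.66993; risk in unexposed = 470/907 = 0.51819.
RR = 0.66993 / 0.51819 = 1.29282
The risk among the exposed is 1.29 times that among the unexposed.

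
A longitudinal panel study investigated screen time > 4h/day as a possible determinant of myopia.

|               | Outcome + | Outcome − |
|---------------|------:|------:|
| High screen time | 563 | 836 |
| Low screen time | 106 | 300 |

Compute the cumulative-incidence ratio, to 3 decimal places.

1.541

Cells: a = 563, b = 836, c = 106, d = 300.
Risk in exposed = 563/1399 = 0.40243; risk in unexposed = 106/406 = 0.26108.
RR = 0.40243 / 0.26108 = 1.54138
The risk among the exposed is 1.54 times that among the unexposed.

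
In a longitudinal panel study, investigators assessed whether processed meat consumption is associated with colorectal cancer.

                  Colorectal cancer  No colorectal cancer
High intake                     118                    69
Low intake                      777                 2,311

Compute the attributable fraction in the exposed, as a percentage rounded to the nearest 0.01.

Cells: a = 118, b = 69, c = 777, d = 2311.
Risk in exposed = 118/187 = 0.63102; risk in unexposed = 777/3088 = 0.25162.
RR = 0.63102/0.25162 = 2.50782
AR% = (RR − 1)/RR × 100 = (2.50782 − 1)/2.50782 × 100 = 60.1248%

60.12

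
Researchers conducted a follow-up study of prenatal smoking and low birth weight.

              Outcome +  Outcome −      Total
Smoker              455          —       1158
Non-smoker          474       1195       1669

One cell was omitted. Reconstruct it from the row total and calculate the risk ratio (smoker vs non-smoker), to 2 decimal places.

1.38

The missing cell is in the exposed row: 1158 − 455 = 703.
So a = 455, b = 703, c = 474, d = 1195.
RR = [a/(a+b)] / [c/(c+d)] = (455/1158) / (474/1669) = 0.39292/0.28400 = 1.38351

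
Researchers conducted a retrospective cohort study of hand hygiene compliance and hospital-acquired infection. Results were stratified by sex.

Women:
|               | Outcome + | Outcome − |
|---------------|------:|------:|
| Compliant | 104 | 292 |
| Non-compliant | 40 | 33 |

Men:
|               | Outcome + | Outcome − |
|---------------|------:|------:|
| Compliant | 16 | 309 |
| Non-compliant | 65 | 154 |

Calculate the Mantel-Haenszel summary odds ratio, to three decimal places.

0.192

OR_MH = Σ(aᵢdᵢ/nᵢ) / Σ(bᵢcᵢ/nᵢ), where nᵢ is the stratum total.
Stratum 1 (Women): n = 469; a·d/n = 104·33/469 = 7.3177; b·c/n = 292·40/469 = 24.9041
Stratum 2 (Men): n = 544; a·d/n = 16·154/544 = 4.5294; b·c/n = 309·65/544 = 36.9210
OR_MH = (7.3177 + 4.5294) / (24.9041 + 36.9210) = 11.8471 / 61.8250 = 0.19162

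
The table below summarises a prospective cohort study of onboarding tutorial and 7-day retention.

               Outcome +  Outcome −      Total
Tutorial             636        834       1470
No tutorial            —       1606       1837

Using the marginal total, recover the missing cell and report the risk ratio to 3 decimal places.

The missing cell is in the unexposed row: 1837 − 1606 = 231.
So a = 636, b = 834, c = 231, d = 1606.
RR = [a/(a+b)] / [c/(c+d)] = (636/1470) / (231/1837) = 0.43265/0.12575 = 3.44062

3.441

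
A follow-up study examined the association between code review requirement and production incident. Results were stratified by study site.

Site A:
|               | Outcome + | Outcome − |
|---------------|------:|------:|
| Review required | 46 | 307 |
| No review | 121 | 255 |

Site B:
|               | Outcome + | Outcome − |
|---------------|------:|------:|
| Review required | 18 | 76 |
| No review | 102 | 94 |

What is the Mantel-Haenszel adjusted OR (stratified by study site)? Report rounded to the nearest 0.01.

0.28

OR_MH = Σ(aᵢdᵢ/nᵢ) / Σ(bᵢcᵢ/nᵢ), where nᵢ is the stratum total.
Stratum 1 (Site A): n = 729; a·d/n = 46·255/729 = 16.0905; b·c/n = 307·121/729 = 50.9561
Stratum 2 (Site B): n = 290; a·d/n = 18·94/290 = 5.8345; b·c/n = 76·102/290 = 26.7310
OR_MH = (16.0905 + 5.8345) / (50.9561 + 26.7310) = 21.9250 / 77.6871 = 0.28222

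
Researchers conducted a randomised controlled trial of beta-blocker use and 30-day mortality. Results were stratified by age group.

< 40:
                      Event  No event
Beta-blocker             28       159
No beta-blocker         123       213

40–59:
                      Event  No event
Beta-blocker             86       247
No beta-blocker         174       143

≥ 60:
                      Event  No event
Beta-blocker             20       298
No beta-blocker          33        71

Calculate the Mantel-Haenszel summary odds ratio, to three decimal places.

OR_MH = Σ(aᵢdᵢ/nᵢ) / Σ(bᵢcᵢ/nᵢ), where nᵢ is the stratum total.
Stratum 1 (< 40): n = 523; a·d/n = 28·213/523 = 11.4034; b·c/n = 159·123/523 = 37.3939
Stratum 2 (40–59): n = 650; a·d/n = 86·143/650 = 18.9200; b·c/n = 247·174/650 = 66.1200
Stratum 3 (≥ 60): n = 422; a·d/n = 20·71/422 = 3.3649; b·c/n = 298·33/422 = 23.3033
OR_MH = (11.4034 + 18.9200 + 3.3649) / (37.3939 + 66.1200 + 23.3033) = 33.6884 / 126.8172 = 0.26565

0.266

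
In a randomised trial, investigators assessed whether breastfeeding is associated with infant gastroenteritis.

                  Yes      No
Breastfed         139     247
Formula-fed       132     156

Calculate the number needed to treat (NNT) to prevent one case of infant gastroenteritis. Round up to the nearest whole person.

11

Risk in treated group = 139/386 = 0.36010; risk in control = 132/288 = 0.45833.
Absolute risk reduction = 0.45833 − 0.36010 = 0.09823
NNT = 1 / ARR = 1 / 0.09823 = 10.180 → round up → 11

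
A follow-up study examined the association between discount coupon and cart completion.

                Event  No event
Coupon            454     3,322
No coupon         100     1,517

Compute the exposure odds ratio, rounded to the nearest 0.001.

Cells: a = 454, b = 3322, c = 100, d = 1517.
OR = (a·d)/(b·c) = (454 × 1517) / (3322 × 100) = 688718 / 332200 = 2.07320
The odds of cart completion are about 2.07 times as high in the coupon group.

2.073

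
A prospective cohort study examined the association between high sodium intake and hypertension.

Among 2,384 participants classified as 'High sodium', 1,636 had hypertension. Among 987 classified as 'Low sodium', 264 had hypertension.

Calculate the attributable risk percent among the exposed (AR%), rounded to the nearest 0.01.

61.02

From the description: a = 1636, b = 748, c = 264, d = 723.
Risk in exposed = 1636/2384 = 0.68624; risk in unexposed = 264/987 = 0.26748.
RR = 0.68624/0.26748 = 2.56561
AR% = (RR − 1)/RR × 100 = (2.56561 − 1)/2.56561 × 100 = 61.0229%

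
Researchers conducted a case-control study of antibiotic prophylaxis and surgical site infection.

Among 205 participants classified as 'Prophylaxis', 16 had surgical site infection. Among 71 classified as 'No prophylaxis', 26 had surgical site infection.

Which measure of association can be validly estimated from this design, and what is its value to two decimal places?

0.15

From the description: a = 16, b = 189, c = 26, d = 45.
This is a case-control study: participants were sampled on outcome status, so risks in the source population cannot be estimated directly — relative risk is not valid here. The odds ratio is the appropriate measure.
OR = (a·d)/(b·c) = (16 × 45) / (189 × 26) = 720 / 4914 = 0.14652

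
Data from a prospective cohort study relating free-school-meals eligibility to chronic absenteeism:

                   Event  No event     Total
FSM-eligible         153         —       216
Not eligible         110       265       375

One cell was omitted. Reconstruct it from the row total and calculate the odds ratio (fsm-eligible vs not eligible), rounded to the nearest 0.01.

The missing cell is in the exposed row: 216 − 153 = 63.
So a = 153, b = 63, c = 110, d = 265.
OR = (a·d)/(b·c) = (153 × 265) / (63 × 110) = 40545 / 6930 = 5.85065

5.85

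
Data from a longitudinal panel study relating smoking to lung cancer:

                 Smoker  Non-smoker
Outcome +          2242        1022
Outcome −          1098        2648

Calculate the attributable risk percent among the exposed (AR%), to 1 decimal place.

58.5

Reading the table with exposure as columns: a = 2242 (Smoker, case), b = 1098 (Smoker, non-case), c = 1022 (Non-smoker, case), d = 2648.
Risk in exposed = 2242/3340 = 0.67126; risk in unexposed = 1022/3670 = 0.27847.
RR = 0.67126/0.27847 = 2.41048
AR% = (RR − 1)/RR × 100 = (2.41048 − 1)/2.41048 × 100 = 58.5146%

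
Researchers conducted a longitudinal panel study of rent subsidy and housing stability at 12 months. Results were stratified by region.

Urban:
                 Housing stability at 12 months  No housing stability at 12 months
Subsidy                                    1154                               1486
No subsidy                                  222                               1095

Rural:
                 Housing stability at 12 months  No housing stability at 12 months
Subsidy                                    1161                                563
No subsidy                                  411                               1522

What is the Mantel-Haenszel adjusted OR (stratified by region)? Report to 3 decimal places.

5.473

OR_MH = Σ(aᵢdᵢ/nᵢ) / Σ(bᵢcᵢ/nᵢ), where nᵢ is the stratum total.
Stratum 1 (Urban): n = 3957; a·d/n = 1154·1095/3957 = 319.3404; b·c/n = 1486·222/3957 = 83.3692
Stratum 2 (Rural): n = 3657; a·d/n = 1161·1522/3657 = 483.1944; b·c/n = 563·411/3657 = 63.2740
OR_MH = (319.3404 + 483.1944) / (83.3692 + 63.2740) = 802.5348 / 146.6432 = 5.47270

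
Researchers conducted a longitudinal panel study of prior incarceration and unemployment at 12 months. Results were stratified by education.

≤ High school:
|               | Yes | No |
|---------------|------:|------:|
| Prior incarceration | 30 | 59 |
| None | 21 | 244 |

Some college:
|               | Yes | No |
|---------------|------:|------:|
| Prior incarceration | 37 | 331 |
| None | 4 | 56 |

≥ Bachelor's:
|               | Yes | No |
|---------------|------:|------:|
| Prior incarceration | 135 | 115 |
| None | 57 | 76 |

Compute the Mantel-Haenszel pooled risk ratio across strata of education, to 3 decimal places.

1.623

RR_MH = Σ(aᵢ·n₀ᵢ/nᵢ) / Σ(cᵢ·n₁ᵢ/nᵢ), with n₁ᵢ = aᵢ+bᵢ (exposed), n₀ᵢ = cᵢ+dᵢ (unexposed), nᵢ = n₁ᵢ+n₀ᵢ.
Stratum 1 (≤ High school): n₁ = 89, n₀ = 265, n = 354; a·n₀/n = 30·265/354 = 22.4576; c·n₁/n = 21·89/354 = 5.2797
Stratum 2 (Some college): n₁ = 368, n₀ = 60, n = 428; a·n₀/n = 37·60/428 = 5.1869; c·n₁/n = 4·368/428 = 3.4393
Stratum 3 (≥ Bachelor's): n₁ = 250, n₀ = 133, n = 383; a·n₀/n = 135·133/383 = 46.8799; c·n₁/n = 57·250/383 = 37.2063
RR_MH = (22.4576 + 5.1869 + 46.8799) / (5.2797 + 3.4393 + 37.2063) = 74.5244 / 45.9252 = 1.62274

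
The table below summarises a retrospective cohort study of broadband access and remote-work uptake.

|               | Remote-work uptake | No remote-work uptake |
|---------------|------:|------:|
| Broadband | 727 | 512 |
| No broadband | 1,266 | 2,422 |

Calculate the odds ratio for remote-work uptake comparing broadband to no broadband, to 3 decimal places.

Cells: a = 727, b = 512, c = 1266, d = 2422.
OR = (a·d)/(b·c) = (727 × 2422) / (512 × 1266) = 1760794 / 648192 = 2.71647
The odds of remote-work uptake are about 2.72 times as high in the broadband group.

2.716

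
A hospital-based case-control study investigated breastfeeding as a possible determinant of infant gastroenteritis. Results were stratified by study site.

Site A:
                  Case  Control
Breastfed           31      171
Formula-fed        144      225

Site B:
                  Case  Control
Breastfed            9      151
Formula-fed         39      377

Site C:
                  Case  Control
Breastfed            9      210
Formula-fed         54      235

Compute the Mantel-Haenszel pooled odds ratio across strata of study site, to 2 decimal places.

0.29

OR_MH = Σ(aᵢdᵢ/nᵢ) / Σ(bᵢcᵢ/nᵢ), where nᵢ is the stratum total.
Stratum 1 (Site A): n = 571; a·d/n = 31·225/571 = 12.2154; b·c/n = 171·144/571 = 43.1243
Stratum 2 (Site B): n = 576; a·d/n = 9·377/576 = 5.8906; b·c/n = 151·39/576 = 10.2240
Stratum 3 (Site C): n = 508; a·d/n = 9·235/508 = 4.1634; b·c/n = 210·54/508 = 22.3228
OR_MH = (12.2154 + 5.8906 + 4.1634) / (43.1243 + 10.2240 + 22.3228) = 22.2694 / 75.6711 = 0.29429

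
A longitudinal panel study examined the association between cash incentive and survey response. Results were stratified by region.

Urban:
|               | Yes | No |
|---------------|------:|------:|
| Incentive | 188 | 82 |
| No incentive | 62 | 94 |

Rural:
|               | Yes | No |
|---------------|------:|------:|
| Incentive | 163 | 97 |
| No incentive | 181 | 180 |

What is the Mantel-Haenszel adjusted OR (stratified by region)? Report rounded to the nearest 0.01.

OR_MH = Σ(aᵢdᵢ/nᵢ) / Σ(bᵢcᵢ/nᵢ), where nᵢ is the stratum total.
Stratum 1 (Urban): n = 426; a·d/n = 188·94/426 = 41.4836; b·c/n = 82·62/426 = 11.9343
Stratum 2 (Rural): n = 621; a·d/n = 163·180/621 = 47.2464; b·c/n = 97·181/621 = 28.2721
OR_MH = (41.4836 + 47.2464) / (11.9343 + 28.2721) = 88.7299 / 40.2064 = 2.20686

2.21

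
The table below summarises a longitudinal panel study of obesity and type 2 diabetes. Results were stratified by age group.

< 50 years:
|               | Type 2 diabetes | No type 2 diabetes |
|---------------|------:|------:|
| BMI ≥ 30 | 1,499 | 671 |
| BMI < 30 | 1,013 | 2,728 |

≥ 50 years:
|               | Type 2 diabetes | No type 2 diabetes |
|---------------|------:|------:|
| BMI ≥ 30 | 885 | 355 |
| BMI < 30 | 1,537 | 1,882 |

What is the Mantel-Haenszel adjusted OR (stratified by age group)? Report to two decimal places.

OR_MH = Σ(aᵢdᵢ/nᵢ) / Σ(bᵢcᵢ/nᵢ), where nᵢ is the stratum total.
Stratum 1 (< 50 years): n = 5911; a·d/n = 1499·2728/5911 = 691.8071; b·c/n = 671·1013/5911 = 114.9929
Stratum 2 (≥ 50 years): n = 4659; a·d/n = 885·1882/4659 = 357.4952; b·c/n = 355·1537/4659 = 117.1142
OR_MH = (691.8071 + 357.4952) / (114.9929 + 117.1142) = 1049.3023 / 232.1071 = 4.52077

4.52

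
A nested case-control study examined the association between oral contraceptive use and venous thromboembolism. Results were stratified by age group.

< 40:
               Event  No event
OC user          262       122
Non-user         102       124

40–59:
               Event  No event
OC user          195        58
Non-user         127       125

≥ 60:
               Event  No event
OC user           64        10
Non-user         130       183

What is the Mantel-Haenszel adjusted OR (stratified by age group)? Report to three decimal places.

3.437

OR_MH = Σ(aᵢdᵢ/nᵢ) / Σ(bᵢcᵢ/nᵢ), where nᵢ is the stratum total.
Stratum 1 (< 40): n = 610; a·d/n = 262·124/610 = 53.2590; b·c/n = 122·102/610 = 20.4000
Stratum 2 (40–59): n = 505; a·d/n = 195·125/505 = 48.2673; b·c/n = 58·127/505 = 14.5861
Stratum 3 (≥ 60): n = 387; a·d/n = 64·183/387 = 30.2636; b·c/n = 10·130/387 = 3.3592
OR_MH = (53.2590 + 48.2673 + 30.2636) / (20.4000 + 14.5861 + 3.3592) = 131.7899 / 38.3453 = 3.43692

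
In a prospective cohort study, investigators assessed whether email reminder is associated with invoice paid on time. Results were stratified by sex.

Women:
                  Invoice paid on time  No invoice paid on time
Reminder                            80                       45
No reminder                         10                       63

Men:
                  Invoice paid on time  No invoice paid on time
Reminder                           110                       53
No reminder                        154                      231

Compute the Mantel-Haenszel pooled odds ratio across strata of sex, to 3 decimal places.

4.184

OR_MH = Σ(aᵢdᵢ/nᵢ) / Σ(bᵢcᵢ/nᵢ), where nᵢ is the stratum total.
Stratum 1 (Women): n = 198; a·d/n = 80·63/198 = 25.4545; b·c/n = 45·10/198 = 2.2727
Stratum 2 (Men): n = 548; a·d/n = 110·231/548 = 46.3686; b·c/n = 53·154/548 = 14.8942
OR_MH = (25.4545 + 46.3686) / (2.2727 + 14.8942) = 71.8232 / 17.1669 = 4.18382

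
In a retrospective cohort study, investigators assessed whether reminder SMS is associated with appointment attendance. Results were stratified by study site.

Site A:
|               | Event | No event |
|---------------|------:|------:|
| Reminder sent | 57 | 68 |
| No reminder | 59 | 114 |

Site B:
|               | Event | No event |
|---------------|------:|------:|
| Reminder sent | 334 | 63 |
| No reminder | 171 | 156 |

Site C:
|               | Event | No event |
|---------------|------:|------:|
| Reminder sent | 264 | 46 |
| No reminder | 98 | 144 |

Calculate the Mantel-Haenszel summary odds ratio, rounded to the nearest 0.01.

OR_MH = Σ(aᵢdᵢ/nᵢ) / Σ(bᵢcᵢ/nᵢ), where nᵢ is the stratum total.
Stratum 1 (Site A): n = 298; a·d/n = 57·114/298 = 21.8054; b·c/n = 68·59/298 = 13.4631
Stratum 2 (Site B): n = 724; a·d/n = 334·156/724 = 71.9669; b·c/n = 63·171/724 = 14.8798
Stratum 3 (Site C): n = 552; a·d/n = 264·144/552 = 68.8696; b·c/n = 46·98/552 = 8.1667
OR_MH = (21.8054 + 71.9669 + 68.8696) / (13.4631 + 14.8798 + 8.1667) = 162.6418 / 36.5096 = 4.45477

4.45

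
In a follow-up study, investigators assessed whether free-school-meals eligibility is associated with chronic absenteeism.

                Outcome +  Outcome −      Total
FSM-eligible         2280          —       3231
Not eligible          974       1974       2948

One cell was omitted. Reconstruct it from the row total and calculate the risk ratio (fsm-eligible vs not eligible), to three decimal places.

2.136

The missing cell is in the exposed row: 3231 − 2280 = 951.
So a = 2280, b = 951, c = 974, d = 1974.
RR = [a/(a+b)] / [c/(c+d)] = (2280/3231) / (974/2948) = 0.70566/0.33039 = 2.13583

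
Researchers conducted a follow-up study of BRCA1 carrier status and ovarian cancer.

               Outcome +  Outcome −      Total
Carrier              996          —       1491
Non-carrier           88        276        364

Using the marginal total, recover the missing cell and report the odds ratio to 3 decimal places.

The missing cell is in the exposed row: 1491 − 996 = 495.
So a = 996, b = 495, c = 88, d = 276.
OR = (a·d)/(b·c) = (996 × 276) / (495 × 88) = 274896 / 43560 = 6.31074

6.311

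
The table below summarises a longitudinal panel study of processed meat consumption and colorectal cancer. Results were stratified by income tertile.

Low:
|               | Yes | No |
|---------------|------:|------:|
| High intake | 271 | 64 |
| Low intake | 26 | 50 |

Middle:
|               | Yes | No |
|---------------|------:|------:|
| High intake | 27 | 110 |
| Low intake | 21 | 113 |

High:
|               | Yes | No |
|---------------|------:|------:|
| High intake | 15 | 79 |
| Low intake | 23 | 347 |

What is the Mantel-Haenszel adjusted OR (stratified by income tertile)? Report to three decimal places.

OR_MH = Σ(aᵢdᵢ/nᵢ) / Σ(bᵢcᵢ/nᵢ), where nᵢ is the stratum total.
Stratum 1 (Low): n = 411; a·d/n = 271·50/411 = 32.9684; b·c/n = 64·26/411 = 4.0487
Stratum 2 (Middle): n = 271; a·d/n = 27·113/271 = 11.2583; b·c/n = 110·21/271 = 8.5240
Stratum 3 (High): n = 464; a·d/n = 15·347/464 = 11.2177; b·c/n = 79·23/464 = 3.9159
OR_MH = (32.9684 + 11.2583 + 11.2177) / (4.0487 + 8.5240 + 3.9159) = 55.4443 / 16.4886 = 3.36259

3.363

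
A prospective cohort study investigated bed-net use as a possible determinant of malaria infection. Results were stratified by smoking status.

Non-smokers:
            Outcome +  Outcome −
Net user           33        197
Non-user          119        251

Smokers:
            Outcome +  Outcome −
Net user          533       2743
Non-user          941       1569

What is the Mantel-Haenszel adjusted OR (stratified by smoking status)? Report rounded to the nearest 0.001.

OR_MH = Σ(aᵢdᵢ/nᵢ) / Σ(bᵢcᵢ/nᵢ), where nᵢ is the stratum total.
Stratum 1 (Non-smokers): n = 600; a·d/n = 33·251/600 = 13.8050; b·c/n = 197·119/600 = 39.0717
Stratum 2 (Smokers): n = 5786; a·d/n = 533·1569/5786 = 144.5346; b·c/n = 2743·941/5786 = 446.1049
OR_MH = (13.8050 + 144.5346) / (39.0717 + 446.1049) = 158.3396 / 485.1766 = 0.32635

0.326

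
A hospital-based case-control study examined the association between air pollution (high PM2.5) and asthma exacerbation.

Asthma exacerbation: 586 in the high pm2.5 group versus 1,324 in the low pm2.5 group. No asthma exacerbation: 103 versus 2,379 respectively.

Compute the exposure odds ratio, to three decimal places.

10.223

From the description: a = 586, b = 103, c = 1324, d = 2379.
OR = (a·d)/(b·c) = (586 × 2379) / (103 × 1324) = 1394094 / 136372 = 10.22273
The odds of asthma exacerbation are about 10.22 times as high in the high pm2.5 group.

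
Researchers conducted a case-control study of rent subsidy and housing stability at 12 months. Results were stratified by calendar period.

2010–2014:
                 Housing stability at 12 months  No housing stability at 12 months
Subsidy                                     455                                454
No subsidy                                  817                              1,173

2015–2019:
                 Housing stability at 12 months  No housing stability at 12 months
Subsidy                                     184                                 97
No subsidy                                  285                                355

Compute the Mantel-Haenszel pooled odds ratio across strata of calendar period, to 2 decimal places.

OR_MH = Σ(aᵢdᵢ/nᵢ) / Σ(bᵢcᵢ/nᵢ), where nᵢ is the stratum total.
Stratum 1 (2010–2014): n = 2899; a·d/n = 455·1173/2899 = 184.1031; b·c/n = 454·817/2899 = 127.9469
Stratum 2 (2015–2019): n = 921; a·d/n = 184·355/921 = 70.9229; b·c/n = 97·285/921 = 30.0163
OR_MH = (184.1031 + 70.9229) / (127.9469 + 30.0163) = 255.0260 / 157.9632 = 1.61447

1.61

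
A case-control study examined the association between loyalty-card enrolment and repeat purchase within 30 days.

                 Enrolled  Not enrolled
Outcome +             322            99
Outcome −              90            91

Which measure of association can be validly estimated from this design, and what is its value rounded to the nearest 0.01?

Reading the table with exposure as columns: a = 322 (Enrolled, case), b = 90 (Enrolled, non-case), c = 99 (Not enrolled, case), d = 91.
This is a case-control study: participants were sampled on outcome status, so risks in the source population cannot be estimated directly — relative risk is not valid here. The odds ratio is the appropriate measure.
OR = (a·d)/(b·c) = (322 × 91) / (90 × 99) = 29302 / 8910 = 3.28866

3.29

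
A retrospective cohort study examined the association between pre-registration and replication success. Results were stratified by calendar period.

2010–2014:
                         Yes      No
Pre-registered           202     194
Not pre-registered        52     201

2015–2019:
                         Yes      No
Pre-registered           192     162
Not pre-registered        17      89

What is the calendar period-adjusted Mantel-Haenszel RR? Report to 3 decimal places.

2.745

RR_MH = Σ(aᵢ·n₀ᵢ/nᵢ) / Σ(cᵢ·n₁ᵢ/nᵢ), with n₁ᵢ = aᵢ+bᵢ (exposed), n₀ᵢ = cᵢ+dᵢ (unexposed), nᵢ = n₁ᵢ+n₀ᵢ.
Stratum 1 (2010–2014): n₁ = 396, n₀ = 253, n = 649; a·n₀/n = 202·253/649 = 78.7458; c·n₁/n = 52·396/649 = 31.7288
Stratum 2 (2015–2019): n₁ = 354, n₀ = 106, n = 460; a·n₀/n = 192·106/460 = 44.2435; c·n₁/n = 17·354/460 = 13.0826
RR_MH = (78.7458 + 44.2435) / (31.7288 + 13.0826) = 122.9892 / 44.8114 = 2.74460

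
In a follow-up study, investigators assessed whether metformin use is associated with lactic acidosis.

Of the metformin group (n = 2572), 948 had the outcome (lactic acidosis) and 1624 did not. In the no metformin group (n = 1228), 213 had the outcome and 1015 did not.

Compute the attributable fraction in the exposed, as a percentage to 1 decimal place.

From the description: a = 948, b = 1624, c = 213, d = 1015.
Risk in exposed = 948/2572 = 0.36858; risk in unexposed = 213/1228 = 0.17345.
RR = 0.36858/0.17345 = 2.12499
AR% = (RR − 1)/RR × 100 = (2.12499 − 1)/2.12499 × 100 = 52.9409%

52.9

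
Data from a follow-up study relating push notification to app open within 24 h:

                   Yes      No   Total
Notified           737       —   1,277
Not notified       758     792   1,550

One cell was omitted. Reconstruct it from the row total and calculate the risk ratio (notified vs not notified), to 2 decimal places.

The missing cell is in the exposed row: 1277 − 737 = 540.
So a = 737, b = 540, c = 758, d = 792.
RR = [a/(a+b)] / [c/(c+d)] = (737/1277) / (758/1550) = 0.57713/0.48903 = 1.18016

1.18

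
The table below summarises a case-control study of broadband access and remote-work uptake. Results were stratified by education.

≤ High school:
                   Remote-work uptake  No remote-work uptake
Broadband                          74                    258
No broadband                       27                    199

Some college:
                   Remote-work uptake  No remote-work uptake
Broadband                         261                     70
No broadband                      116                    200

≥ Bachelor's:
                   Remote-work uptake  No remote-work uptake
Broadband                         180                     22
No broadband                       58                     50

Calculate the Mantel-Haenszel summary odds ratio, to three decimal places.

4.669

OR_MH = Σ(aᵢdᵢ/nᵢ) / Σ(bᵢcᵢ/nᵢ), where nᵢ is the stratum total.
Stratum 1 (≤ High school): n = 558; a·d/n = 74·199/558 = 26.3907; b·c/n = 258·27/558 = 12.4839
Stratum 2 (Some college): n = 647; a·d/n = 261·200/647 = 80.6801; b·c/n = 70·116/647 = 12.5502
Stratum 3 (≥ Bachelor's): n = 310; a·d/n = 180·50/310 = 29.0323; b·c/n = 22·58/310 = 4.1161
OR_MH = (26.3907 + 80.6801 + 29.0323) / (12.4839 + 12.5502 + 4.1161) = 136.1030 / 29.1502 = 4.66902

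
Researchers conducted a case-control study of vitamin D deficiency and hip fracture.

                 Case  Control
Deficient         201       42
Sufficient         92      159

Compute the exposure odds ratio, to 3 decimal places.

8.271

Cells: a = 201, b = 42, c = 92, d = 159.
OR = (a·d)/(b·c) = (201 × 159) / (42 × 92) = 31959 / 3864 = 8.27096
The odds of hip fracture are about 8.27 times as high in the deficient group.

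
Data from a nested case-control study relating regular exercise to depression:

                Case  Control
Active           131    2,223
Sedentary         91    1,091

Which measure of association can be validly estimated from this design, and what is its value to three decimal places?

Cells: a = 131, b = 2223, c = 91, d = 1091.
This is a nested case-control study: participants were sampled on outcome status, so risks in the source population cannot be estimated directly — relative risk is not valid here. The odds ratio is the appropriate measure.
OR = (a·d)/(b·c) = (131 × 1091) / (2223 × 91) = 142921 / 202293 = 0.70650

0.707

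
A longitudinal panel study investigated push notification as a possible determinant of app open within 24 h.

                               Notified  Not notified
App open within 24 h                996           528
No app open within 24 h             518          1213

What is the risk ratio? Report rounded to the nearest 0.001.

Reading the table with exposure as columns: a = 996 (Notified, case), b = 518 (Notified, non-case), c = 528 (Not notified, case), d = 1213.
Risk in exposed = 996/1514 = 0.65786; risk in unexposed = 528/1741 = 0.30327.
RR = 0.65786 / 0.30327 = 2.16919
The risk among the exposed is 2.17 times that among the unexposed.

2.169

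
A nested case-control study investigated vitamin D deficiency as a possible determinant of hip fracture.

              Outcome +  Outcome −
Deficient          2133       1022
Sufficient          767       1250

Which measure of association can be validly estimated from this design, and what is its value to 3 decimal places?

Cells: a = 2133, b = 1022, c = 767, d = 1250.
This is a nested case-control study: participants were sampled on outcome status, so risks in the source population cannot be estimated directly — relative risk is not valid here. The odds ratio is the appropriate measure.
OR = (a·d)/(b·c) = (2133 × 1250) / (1022 × 767) = 2666250 / 783874 = 3.40138

3.401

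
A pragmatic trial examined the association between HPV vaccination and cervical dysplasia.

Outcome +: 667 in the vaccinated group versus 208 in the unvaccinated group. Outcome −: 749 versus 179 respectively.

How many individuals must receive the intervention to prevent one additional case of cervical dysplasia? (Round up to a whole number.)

16

Risk in treated group = 667/1416 = 0.47105; risk in control = 208/387 = 0.53747.
Absolute risk reduction = 0.53747 − 0.47105 = 0.06642
NNT = 1 / ARR = 1 / 0.06642 = 15.055 → round up → 16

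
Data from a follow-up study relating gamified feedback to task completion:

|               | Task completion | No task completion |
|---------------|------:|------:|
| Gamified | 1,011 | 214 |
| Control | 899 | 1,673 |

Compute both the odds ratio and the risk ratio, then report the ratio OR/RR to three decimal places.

Cells: a = 1011, b = 214, c = 899, d = 1673.
OR = (1011·1673)/(214·899) = 1691403/192386 = 8.79172
Risk in exposed = 1011/1225 = 0.82531; risk in unexposed = 899/2572 = 0.34953; RR = 2.36117
OR/RR = 8.79172 / 2.36117 = 3.72347
The outcome is not rare, so the OR lies further from 1 than the RR.

3.723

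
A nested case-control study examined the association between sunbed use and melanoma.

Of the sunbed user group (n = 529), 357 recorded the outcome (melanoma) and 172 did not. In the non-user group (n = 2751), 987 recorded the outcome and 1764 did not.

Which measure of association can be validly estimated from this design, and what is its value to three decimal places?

From the description: a = 357, b = 172, c = 987, d = 1764.
This is a nested case-control study: participants were sampled on outcome status, so risks in the source population cannot be estimated directly — relative risk is not valid here. The odds ratio is the appropriate measure.
OR = (a·d)/(b·c) = (357 × 1764) / (172 × 987) = 629748 / 169764 = 3.70955

3.710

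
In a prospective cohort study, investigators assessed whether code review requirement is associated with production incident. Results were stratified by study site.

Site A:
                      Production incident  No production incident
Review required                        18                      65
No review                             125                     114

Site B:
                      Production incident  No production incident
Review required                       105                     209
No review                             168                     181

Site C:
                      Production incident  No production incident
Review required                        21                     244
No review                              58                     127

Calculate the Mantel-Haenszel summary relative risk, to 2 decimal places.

RR_MH = Σ(aᵢ·n₀ᵢ/nᵢ) / Σ(cᵢ·n₁ᵢ/nᵢ), with n₁ᵢ = aᵢ+bᵢ (exposed), n₀ᵢ = cᵢ+dᵢ (unexposed), nᵢ = n₁ᵢ+n₀ᵢ.
Stratum 1 (Site A): n₁ = 83, n₀ = 239, n = 322; a·n₀/n = 18·239/322 = 13.3602; c·n₁/n = 125·83/322 = 32.2205
Stratum 2 (Site B): n₁ = 314, n₀ = 349, n = 663; a·n₀/n = 105·349/663 = 55.2715; c·n₁/n = 168·314/663 = 79.5656
Stratum 3 (Site C): n₁ = 265, n₀ = 185, n = 450; a·n₀/n = 21·185/450 = 8.6333; c·n₁/n = 58·265/450 = 34.1556
RR_MH = (13.3602 + 55.2715 + 8.6333) / (32.2205 + 79.5656 + 34.1556) = 77.2651 / 145.9417 = 0.52942

0.53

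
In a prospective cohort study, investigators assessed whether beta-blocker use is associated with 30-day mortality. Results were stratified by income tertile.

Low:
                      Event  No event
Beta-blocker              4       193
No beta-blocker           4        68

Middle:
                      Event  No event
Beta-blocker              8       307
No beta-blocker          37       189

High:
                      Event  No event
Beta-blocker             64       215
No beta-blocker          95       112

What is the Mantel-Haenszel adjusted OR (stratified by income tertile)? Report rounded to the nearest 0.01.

OR_MH = Σ(aᵢdᵢ/nᵢ) / Σ(bᵢcᵢ/nᵢ), where nᵢ is the stratum total.
Stratum 1 (Low): n = 269; a·d/n = 4·68/269 = 1.0112; b·c/n = 193·4/269 = 2.8699
Stratum 2 (Middle): n = 541; a·d/n = 8·189/541 = 2.7948; b·c/n = 307·37/541 = 20.9963
Stratum 3 (High): n = 486; a·d/n = 64·112/486 = 14.7490; b·c/n = 215·95/486 = 42.0267
OR_MH = (1.0112 + 2.7948 + 14.7490) / (2.8699 + 20.9963 + 42.0267) = 18.5549 / 65.8929 = 0.28159

0.28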